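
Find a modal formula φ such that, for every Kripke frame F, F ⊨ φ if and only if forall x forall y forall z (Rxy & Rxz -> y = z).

This is partial functionality; the standard corresponding axiom is CD: ◇s → □s.

◇s → □s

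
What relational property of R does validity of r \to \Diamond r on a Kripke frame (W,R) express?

reflexivity: \forall x Rxx

This is frame-equivalent to □r → r (substitute ¬r for r and contrapose).
Suppose □r→r is valid. At any x set V(r)={w : Rxw}. Then □r holds at x, so r holds at x, i.e. Rxx.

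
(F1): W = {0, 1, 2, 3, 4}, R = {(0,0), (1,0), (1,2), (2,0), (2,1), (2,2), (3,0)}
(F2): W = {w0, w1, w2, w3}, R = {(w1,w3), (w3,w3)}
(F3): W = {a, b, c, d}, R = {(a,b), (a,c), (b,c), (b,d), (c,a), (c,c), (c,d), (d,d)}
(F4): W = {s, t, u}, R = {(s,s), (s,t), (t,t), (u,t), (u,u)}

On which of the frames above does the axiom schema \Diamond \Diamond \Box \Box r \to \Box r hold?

(F2)

Frame correspondent (Sahlqvist): \forall x \forall y \forall z ((x R^2 y \wedge xRz) \to \exists w (y R^2 w \wedge z = w)) — i.e. a generalized confluence (Geach) condition.
(F1): fails — 1R²0, 1R2 but no w with 0R²w and 2=w.
(F2): condition met.
(F3): fails — aR²a, aRb but no w with aR²w and b=w.
(F4): fails — sR²t, sRs but no w with tR²w and s=w.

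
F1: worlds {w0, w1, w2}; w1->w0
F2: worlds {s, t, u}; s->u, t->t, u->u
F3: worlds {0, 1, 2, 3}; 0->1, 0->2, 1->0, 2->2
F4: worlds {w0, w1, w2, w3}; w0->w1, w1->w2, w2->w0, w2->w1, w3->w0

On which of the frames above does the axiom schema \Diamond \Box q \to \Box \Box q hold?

Frame correspondent (Sahlqvist): \forall x \forall y \forall z ((xRy \wedge x R^2 z) \to \exists w (yRw \wedge z = w)) — i.e. a generalized confluence (Geach) condition.
F1: condition met.
F2: condition met.
F3: fails — 0R1, 0R²2 but no w with 1Rw and 2=w.
F4: fails — w2Rw0, w2R²w2 but no w with w0Rw and w2=w.

F1, F2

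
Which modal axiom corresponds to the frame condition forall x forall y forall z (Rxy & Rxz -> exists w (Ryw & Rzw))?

The condition is convergence. The .2 schema ◇□ψ → □◇ψ defines it.

◇□ψ → □◇ψ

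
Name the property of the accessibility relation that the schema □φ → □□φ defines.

This is the 4 axiom.
It corresponds to transitivity: ∀x ∀y ∀z (Rxy ∧ Ryz → Rxz).

transitivity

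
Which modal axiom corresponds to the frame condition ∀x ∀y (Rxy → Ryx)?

s → □◇s

A defining formula is s → □◇s (the B axiom).
Suppose s→□◇s is valid. Take Rxy and set V(s)={x}. Then s at x, so □◇s at x, so ◇s at y, so some z with Ryz has s; z=x, i.e. Ryx.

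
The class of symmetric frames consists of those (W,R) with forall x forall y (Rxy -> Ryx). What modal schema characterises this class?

s → □◇s

This is symmetry; the standard corresponding axiom is B: s → □◇s.
Suppose s→□◇s is valid. Take Rxy and set V(s)={x}. Then s at x, so □◇s at x, so ◇s at y, so some z with Ryz has s; z=x, i.e. Ryx.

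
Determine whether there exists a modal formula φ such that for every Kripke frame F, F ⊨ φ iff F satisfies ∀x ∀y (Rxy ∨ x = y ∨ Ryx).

No

If a class were modally definable it would be closed under disjoint unions (Goldblatt–Thomason).
Take 2 disjoint single-world reflexive frames: each is trivially connected, but their disjoint union has 2 worlds with no edge between distinct components, so it is not connected.
Hence connectedness of R is not modally definable.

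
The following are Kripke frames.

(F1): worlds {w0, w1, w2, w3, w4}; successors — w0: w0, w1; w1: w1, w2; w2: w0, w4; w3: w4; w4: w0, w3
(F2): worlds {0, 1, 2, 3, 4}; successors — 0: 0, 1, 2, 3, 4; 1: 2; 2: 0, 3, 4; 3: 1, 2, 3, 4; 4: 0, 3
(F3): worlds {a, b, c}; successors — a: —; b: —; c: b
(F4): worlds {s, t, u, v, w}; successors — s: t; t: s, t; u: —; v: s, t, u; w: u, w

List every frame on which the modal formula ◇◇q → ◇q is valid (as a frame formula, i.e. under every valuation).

(F3)

Frame correspondent (Sahlqvist): ∀x ∀y ∀z (Rxy ∧ Ryz → Rxz) — i.e. transitivity.
(F1): fails — Rw1w2 and Rw2w4 but not Rw1w4.
(F2): fails — R34 and R40 but not R30.
(F3): condition met.
(F4): fails — Rst and Rts but not Rss.
Valid on: (F3).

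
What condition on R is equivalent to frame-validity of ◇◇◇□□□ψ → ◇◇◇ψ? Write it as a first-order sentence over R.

∀x ∀y (xR³y → ∃w (yR³w ∧ xR³w))

This is a Sahlqvist (Geach-type) schema ◇^3□^3ψ → □^0◇^3ψ.
Minimal-valuation argument: fix x; take any y with xR^3y and any z with xR^0z. Set V(ψ) to the set of worlds R-reachable from y in exactly 3 steps. Then □^3ψ holds at y, so the antecedent holds at x; validity forces ◇^3ψ at z, giving a w with zR^3w and yR^3w.
First-order correspondent: ∀x ∀y (xR³y → ∃w (yR³w ∧ xR³w)).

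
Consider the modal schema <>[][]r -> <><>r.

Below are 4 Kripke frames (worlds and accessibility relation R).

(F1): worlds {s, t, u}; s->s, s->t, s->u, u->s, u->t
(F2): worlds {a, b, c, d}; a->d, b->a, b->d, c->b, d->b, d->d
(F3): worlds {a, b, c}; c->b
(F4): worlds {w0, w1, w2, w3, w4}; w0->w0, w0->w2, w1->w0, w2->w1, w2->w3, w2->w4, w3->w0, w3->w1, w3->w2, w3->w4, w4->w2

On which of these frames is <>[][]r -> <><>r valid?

(F2), (F4)

Frame correspondent (Sahlqvist): forall x forall y (xRy -> exists w (y R^2 w & x R^2 w)) — i.e. a generalized confluence (Geach) condition.
(F1): fails — sRt but no w with tR²w and sR²w.
(F2): condition met.
(F3): fails — cRb but no w with bR²w and cR²w.
(F4): condition met.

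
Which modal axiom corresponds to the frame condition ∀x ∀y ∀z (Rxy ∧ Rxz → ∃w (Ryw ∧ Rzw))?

◇□r → □◇r

A defining formula is ◇□r → □◇r (the .2 axiom).
Suppose ◇□r→□◇r is valid. Take Rxy, Rxz and set V(r)={w : Ryw}. Then □r at y so ◇□r at x, so □◇r at x, so ◇r at z, giving w with Rzw and Ryw.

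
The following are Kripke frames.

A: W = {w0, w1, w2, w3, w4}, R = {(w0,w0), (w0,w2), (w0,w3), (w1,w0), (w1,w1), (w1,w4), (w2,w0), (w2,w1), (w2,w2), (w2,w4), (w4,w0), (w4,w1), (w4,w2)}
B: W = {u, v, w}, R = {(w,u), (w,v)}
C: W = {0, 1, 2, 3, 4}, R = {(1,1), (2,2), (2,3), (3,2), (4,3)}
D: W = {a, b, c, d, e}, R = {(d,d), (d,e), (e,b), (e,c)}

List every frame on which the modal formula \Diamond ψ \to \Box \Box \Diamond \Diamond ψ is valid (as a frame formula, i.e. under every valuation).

This is the axiom for a generalized confluence (Geach) condition; its first-order frame correspondent is \forall x \forall y \forall z ((xRy \wedge x R^2 z) \to \exists w (y = w \wedge z R^2 w)).
A: fails — w0Rw0, w0R²w3 but no w with w0=w and w3R²w.
B: satisfies the condition.
C: satisfies the condition.
D: fails — dRd, dR²b but no w with d=w and bR²w.
Valid on: B, C.

B, C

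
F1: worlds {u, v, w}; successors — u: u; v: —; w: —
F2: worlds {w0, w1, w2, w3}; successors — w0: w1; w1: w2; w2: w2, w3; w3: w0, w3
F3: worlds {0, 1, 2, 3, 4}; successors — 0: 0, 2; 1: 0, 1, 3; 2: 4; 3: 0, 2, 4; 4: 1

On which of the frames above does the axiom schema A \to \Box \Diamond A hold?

F1

This is the axiom for symmetry; its first-order frame correspondent is \forall x \forall y (Rxy \to Ryx).
F1: holds.
F2: fails — Rw1w2 but not Rw2w1.
F3: fails — R10 but not R01.
Valid on: F1.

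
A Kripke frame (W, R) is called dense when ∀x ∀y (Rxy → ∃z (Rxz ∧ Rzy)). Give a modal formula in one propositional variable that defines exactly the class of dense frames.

□□q → □q

A defining formula is □□q → □q (the C4 axiom).
Suppose □□q→□q is valid. Take Rxy and set V(q)={w : xR²w}. Then □□q at x, so □q at x, so q at y, i.e. ∃z(Rxz∧Rzy).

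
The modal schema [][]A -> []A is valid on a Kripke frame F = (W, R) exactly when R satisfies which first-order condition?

Density

Suppose □□A→□A is valid. Take Rxy and set V(A)={w : xR²w}. Then □□A at x, so □A at x, so A at y, i.e. ∃z(Rxz∧Rzy).
Conversely, on a frame with density the schema holds at every world under every valuation.
So the correspondent is density.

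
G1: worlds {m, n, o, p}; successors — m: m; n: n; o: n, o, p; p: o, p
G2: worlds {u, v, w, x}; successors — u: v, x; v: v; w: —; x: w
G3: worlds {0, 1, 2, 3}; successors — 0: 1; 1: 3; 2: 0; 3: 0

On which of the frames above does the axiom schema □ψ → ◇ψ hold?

G1, G3

The schema corresponds to seriality: ∀x ∃y Rxy.
G1: ✓.
G2: fails — world w has no successor.
G3: ✓.
Valid on: G1, G3.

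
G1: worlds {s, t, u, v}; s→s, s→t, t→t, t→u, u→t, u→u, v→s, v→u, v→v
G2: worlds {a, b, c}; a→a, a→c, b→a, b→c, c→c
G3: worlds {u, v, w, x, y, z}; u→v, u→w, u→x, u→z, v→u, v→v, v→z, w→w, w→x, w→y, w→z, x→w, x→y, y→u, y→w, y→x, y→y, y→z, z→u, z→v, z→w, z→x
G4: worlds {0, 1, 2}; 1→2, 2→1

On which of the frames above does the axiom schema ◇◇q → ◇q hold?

This is the axiom for transitivity; its first-order frame correspondent is ∀x ∀y ∀z (Rxy ∧ Ryz → Rxz).
G1: fails — Rvu and Rut but not Rvt.
G2: condition met.
G3: fails — Ruv and Rvu but not Ruu.
G4: fails — R12 and R21 but not R11.
Valid on: G2.

G2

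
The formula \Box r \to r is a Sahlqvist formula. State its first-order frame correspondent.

This is the T axiom.
It corresponds to reflexivity: \forall x Rxx.

reflexivity: \forall x Rxx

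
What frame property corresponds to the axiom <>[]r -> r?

This is a form of the B axiom.
It corresponds to symmetry: forall x forall y (Rxy -> Ryx).

symmetry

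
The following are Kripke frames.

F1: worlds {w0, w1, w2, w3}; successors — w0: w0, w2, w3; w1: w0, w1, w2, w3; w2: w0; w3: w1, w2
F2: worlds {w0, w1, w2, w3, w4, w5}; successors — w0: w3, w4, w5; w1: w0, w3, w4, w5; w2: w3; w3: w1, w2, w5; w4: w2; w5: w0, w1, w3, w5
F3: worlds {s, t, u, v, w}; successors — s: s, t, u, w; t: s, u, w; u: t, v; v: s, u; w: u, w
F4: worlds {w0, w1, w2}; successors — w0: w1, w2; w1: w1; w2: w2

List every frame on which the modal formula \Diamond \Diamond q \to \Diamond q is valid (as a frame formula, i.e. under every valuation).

The schema corresponds to transitivity: \forall x \forall y \forall z (Rxy \wedge Ryz \to Rxz).
F1: fails — Rw3w1 and Rw1w0 but not Rw3w0.
F2: fails — Rw1w5 and Rw5w1 but not Rw1w1.
F3: fails — Ruv and Rvu but not Ruu.
F4: holds.

F4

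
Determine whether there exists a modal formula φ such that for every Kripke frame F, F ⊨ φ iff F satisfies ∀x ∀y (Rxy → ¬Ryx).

Not definable by any modal formula

Any modally definable frame class is closed under surjective bounded morphisms.
The 3-cycle (worlds a,b,c with a→b→c→a) is asymmetric. Mapping every world to a single reflexive point • is a surjective bounded morphism, and the reflexive point is not asymmetric (R•• but asymmetry requires ¬R••).
So the class is not modally definable.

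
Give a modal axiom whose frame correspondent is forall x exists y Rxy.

The condition is seriality. The D schema □r → ◇r defines it.
Suppose □r→◇r is valid. At any x set V(r)=W. Then □r at x, so ◇r at x, so x has a successor.

□r → ◇r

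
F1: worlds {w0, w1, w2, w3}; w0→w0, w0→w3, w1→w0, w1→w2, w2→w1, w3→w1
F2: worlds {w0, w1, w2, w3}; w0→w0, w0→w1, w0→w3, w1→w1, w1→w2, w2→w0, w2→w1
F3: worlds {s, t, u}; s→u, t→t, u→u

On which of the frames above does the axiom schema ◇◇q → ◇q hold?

F3

The schema corresponds to transitivity: ∀x ∀y ∀z (Rxy ∧ Ryz → Rxz).
F1: fails — Rw1w2 and Rw2w1 but not Rw1w1.
F2: fails — Rw1w2 and Rw2w0 but not Rw1w0.
F3: satisfies the condition.
Valid on: F3.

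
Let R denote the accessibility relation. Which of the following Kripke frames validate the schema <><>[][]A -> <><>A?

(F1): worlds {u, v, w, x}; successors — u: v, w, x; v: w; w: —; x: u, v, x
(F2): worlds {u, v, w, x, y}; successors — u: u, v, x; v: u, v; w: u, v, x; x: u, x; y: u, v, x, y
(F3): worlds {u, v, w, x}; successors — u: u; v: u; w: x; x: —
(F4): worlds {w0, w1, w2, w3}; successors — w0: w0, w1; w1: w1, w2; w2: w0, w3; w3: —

This is the axiom for a generalized confluence (Geach) condition; its first-order frame correspondent is forall x forall y (x R^2 y -> exists w (y R^2 w & x R^2 w)).
(F1): fails — uR²v but no t with vR²t and uR²t.
(F2): condition met.
(F3): condition met.
(F4): fails — w1R²w3 but no w with w3R²w and w1R²w.

(F2), (F3)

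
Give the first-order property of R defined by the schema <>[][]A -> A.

forall x forall y (xRy -> exists w (y R^2 w & x = w))

This is a Sahlqvist (Geach-type) schema ◇^1□^2A → □^0◇^0A.
First-order correspondent: forall x forall y (xRy -> exists w (y R^2 w & x = w)).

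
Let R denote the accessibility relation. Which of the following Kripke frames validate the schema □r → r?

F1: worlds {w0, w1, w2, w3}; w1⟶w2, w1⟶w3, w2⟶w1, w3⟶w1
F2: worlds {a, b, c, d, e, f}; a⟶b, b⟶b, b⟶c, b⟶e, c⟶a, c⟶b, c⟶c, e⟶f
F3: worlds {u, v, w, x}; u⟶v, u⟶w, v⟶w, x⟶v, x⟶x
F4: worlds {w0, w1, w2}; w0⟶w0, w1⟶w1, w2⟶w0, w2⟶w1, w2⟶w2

Frame correspondent (Sahlqvist): ∀x Rxx — i.e. reflexivity.
F1: fails — world w0 does not see itself.
F2: fails — world a does not see itself.
F3: fails — world u does not see itself.
F4: satisfies the condition.
Valid on: F4.

F4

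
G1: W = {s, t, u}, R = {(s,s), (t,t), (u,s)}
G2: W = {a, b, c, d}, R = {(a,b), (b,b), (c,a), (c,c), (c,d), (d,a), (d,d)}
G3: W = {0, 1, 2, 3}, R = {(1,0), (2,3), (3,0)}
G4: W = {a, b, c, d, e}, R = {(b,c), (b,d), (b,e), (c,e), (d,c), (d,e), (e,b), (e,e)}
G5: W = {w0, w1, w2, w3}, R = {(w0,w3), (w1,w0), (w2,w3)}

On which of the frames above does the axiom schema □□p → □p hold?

G1, G2

This is the axiom for density; its first-order frame correspondent is ∀x ∀y (Rxy → ∃z (Rxz ∧ Rzy)).
G1: satisfies the condition.
G2: satisfies the condition.
G3: fails — R10 but no z with R1z and Rz0.
G4: fails — Rdc but no z with Rdz and Rzc.
G5: fails — Rw1w0 but no z with Rw1z and Rzw0.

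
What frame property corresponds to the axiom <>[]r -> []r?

The Euclidean property

This is frame-equivalent to ◇r → □◇r (substitute ¬r for r and contrapose).
Suppose ◇r→□◇r is valid. Take Rxy, Rxz and set V(r)={y}. Then ◇r at x, so □◇r at x, so ◇r at z, so some w with Rzw has r; w=y, i.e. Rzy. By symmetry of the argument, Ryz.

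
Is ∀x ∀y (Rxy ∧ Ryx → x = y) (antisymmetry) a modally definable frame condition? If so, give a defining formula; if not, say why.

Modal frame validity is preserved under surjective bounded morphisms.
The 8-cycle (worlds s,t,u,v,w,x,y,z with s→t→u→v→w→x→y→z→s) is antisymmetric. Sending even-indexed worlds to s and odd-indexed worlds to t is a surjective bounded morphism onto the two-world frame with s↔t, which is not antisymmetric.
So the class is not modally definable.

No — not modally definable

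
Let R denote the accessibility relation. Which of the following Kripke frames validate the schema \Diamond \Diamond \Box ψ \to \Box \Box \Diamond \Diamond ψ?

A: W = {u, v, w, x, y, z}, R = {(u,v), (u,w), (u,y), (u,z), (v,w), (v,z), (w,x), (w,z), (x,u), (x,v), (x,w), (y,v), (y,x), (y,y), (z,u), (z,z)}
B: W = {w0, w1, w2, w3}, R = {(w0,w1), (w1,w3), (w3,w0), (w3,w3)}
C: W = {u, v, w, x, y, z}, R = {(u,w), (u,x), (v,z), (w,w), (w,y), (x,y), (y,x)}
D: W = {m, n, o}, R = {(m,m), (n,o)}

A, D

This is the axiom for a generalized confluence (Geach) condition; its first-order frame correspondent is \forall x \forall y \forall z ((x R^2 y \wedge x R^2 z) \to \exists w (yRw \wedge z R^2 w)).
A: holds.
B: fails — w1R²w0, w1R²w0 but no w with w0Rw and w0R²w.
C: fails — uR²y, uR²y but no t with yRt and yR²t.
D: holds.
Valid on: A, D.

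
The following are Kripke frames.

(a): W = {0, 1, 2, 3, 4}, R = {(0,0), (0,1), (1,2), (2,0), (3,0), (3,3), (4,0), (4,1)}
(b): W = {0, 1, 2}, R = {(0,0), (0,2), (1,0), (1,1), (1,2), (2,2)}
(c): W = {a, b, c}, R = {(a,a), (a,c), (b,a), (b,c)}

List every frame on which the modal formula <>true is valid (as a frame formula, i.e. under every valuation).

(a), (b)

Frame correspondent (Sahlqvist): forall x exists y Rxy — i.e. seriality.
(a): satisfies the condition.
(b): satisfies the condition.
(c): fails — world c has no successor.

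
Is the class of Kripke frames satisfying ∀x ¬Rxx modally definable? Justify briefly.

Not definable by any modal formula

Any modally definable frame class is closed under surjective bounded morphisms.
The 5-cycle (worlds s,t,u,v,w with s→t→u→v→w→s) is irreflexive, and the map sending every world to a single reflexive point • is a surjective bounded morphism (forth: every edge maps to (•,•); back: every world has a successor). So any modal formula valid on the 5-cycle is also valid on the reflexive point, which is not irreflexive.
So no modal formula (or set of formulas) defines exactly the irreflexive frames.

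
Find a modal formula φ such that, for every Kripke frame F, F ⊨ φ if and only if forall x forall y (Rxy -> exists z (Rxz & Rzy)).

□□ψ → □ψ

The condition is density. The C4 schema □□ψ → □ψ defines it.
Suppose □□ψ→□ψ is valid. Take Rxy and set V(ψ)={w : xR²w}. Then □□ψ at x, so □ψ at x, so ψ at y, i.e. ∃z(Rxz∧Rzy).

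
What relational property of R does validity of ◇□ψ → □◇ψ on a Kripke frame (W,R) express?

Convergence

Suppose ◇□ψ→□◇ψ is valid. Take Rxy, Rxz and set V(ψ)={w : Ryw}. Then □ψ at y so ◇□ψ at x, so □◇ψ at x, so ◇ψ at z, giving w with Rzw and Ryw.
Conversely, on a frame with convergence the schema holds at every world under every valuation.
Frame condition: ∀x ∀y ∀z (Rxy ∧ Rxz → ∃w (Ryw ∧ Rzw)).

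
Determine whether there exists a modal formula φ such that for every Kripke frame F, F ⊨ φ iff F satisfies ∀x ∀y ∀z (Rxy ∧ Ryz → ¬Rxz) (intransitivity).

If a class were modally definable it would be closed under surjective bounded morphisms (Goldblatt–Thomason).
The 3-cycle (worlds 0,1,2 with 0→1→2→0) is intransitive. Mapping every world to a single reflexive point • is a surjective bounded morphism; the reflexive point is not intransitive (R••∧R•• but R••).
So the class is not modally definable.

No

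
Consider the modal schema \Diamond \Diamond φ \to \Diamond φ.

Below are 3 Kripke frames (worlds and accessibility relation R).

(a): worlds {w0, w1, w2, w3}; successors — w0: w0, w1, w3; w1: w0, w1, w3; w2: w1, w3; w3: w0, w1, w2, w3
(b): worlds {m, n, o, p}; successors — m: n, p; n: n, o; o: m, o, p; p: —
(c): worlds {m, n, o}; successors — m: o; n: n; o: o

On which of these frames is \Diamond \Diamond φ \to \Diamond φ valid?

(c)

Frame correspondent (Sahlqvist): \forall x \forall y \forall z (Rxy \wedge Ryz \to Rxz) — i.e. transitivity.
(a): fails — Rw1w3 and Rw3w2 but not Rw1w2.
(b): fails — Rom and Rmn but not Ron.
(c): ✓.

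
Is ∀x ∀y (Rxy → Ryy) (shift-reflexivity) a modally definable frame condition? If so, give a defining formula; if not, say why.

The condition is shift-reflexivity. A defining modal formula is □(□p → p).
Suppose □(□p→p) is valid. Take Rxy and set V(p)={w : Ryw}. Then at y, □p holds; since □(□p→p) at x, □p→p at y, so p at y, i.e. Ryy.

Definable; □(□p → p) defines it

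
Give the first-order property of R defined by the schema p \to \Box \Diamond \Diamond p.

\forall x \forall z (xRz \to \exists w (x = w \wedge z R^2 w))

This is a Sahlqvist (Geach-type) schema ◇^0□^0p → □^1◇^2p.
Minimal-valuation argument: fix x; take any y with xR^0y and any z with xR^1z. Set V(p) to the set of worlds R-reachable from y in exactly 0 steps. Then □^0p holds at y, so the antecedent holds at x; validity forces ◇^2p at z, giving a w with zR^2w and yR^0w.
First-order correspondent: \forall x \forall z (xRz \to \exists w (x = w \wedge z R^2 w)).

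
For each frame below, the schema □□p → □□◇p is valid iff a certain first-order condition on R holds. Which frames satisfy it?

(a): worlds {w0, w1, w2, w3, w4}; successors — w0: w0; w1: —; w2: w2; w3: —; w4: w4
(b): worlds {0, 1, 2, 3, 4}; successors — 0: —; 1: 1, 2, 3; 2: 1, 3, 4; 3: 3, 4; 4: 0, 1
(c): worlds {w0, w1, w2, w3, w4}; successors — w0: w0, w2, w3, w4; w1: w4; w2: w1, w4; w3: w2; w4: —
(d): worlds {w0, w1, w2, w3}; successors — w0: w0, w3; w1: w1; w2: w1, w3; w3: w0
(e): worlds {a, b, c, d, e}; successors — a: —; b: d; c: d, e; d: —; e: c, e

(a), (d)

Frame correspondent (Sahlqvist): ∀x ∀z (xR²z → ∃w (xR²w ∧ zRw)) — i.e. a generalized confluence (Geach) condition.
(a): condition met.
(b): fails — 2R²0 but no w with 2R²w and 0Rw.
(c): fails — w0R²w4 but no w with w0R²w and w4Rw.
(d): condition met.
(e): fails — eR²d but no w with eR²w and dRw.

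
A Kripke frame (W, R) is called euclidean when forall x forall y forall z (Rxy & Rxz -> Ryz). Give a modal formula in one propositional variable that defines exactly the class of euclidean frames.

◇s → □◇s

A defining formula is ◇s → □◇s (the 5 axiom).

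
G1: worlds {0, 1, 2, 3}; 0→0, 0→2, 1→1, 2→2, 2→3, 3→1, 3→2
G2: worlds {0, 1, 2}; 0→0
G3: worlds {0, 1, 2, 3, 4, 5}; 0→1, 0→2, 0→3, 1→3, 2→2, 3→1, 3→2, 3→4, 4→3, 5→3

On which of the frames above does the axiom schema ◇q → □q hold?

The schema corresponds to partial functionality: ∀x ∀y ∀z (Rxy ∧ Rxz → y = z).
G1: fails — 0 sees both 0 and 2.
G2: condition met.
G3: fails — 0 sees both 1 and 2.
Valid on: G2.

G2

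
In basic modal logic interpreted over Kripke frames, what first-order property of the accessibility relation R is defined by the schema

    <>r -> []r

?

partial functionality: forall x forall y forall z (Rxy & Rxz -> y = z)

This schema is the CD axiom.
It corresponds to partial functionality: forall x forall y forall z (Rxy & Rxz -> y = z).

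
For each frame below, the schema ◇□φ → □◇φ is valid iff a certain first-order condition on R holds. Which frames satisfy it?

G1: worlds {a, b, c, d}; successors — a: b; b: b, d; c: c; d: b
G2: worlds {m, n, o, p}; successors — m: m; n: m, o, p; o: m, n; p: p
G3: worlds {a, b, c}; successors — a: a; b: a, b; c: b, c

Frame correspondent (Sahlqvist): ∀x ∀y ∀z (Rxy ∧ Rxz → ∃w (Ryw ∧ Rzw)) — i.e. convergence.
G1: ✓.
G2: fails — Rno and Rnp but o and p have no common successor.
G3: ✓.

G1, G3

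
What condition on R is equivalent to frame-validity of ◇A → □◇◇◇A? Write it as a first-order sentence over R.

∀x ∀y ∀z ((xRy ∧ xRz) → ∃w (y = w ∧ zR³w))

This is a Sahlqvist (Geach-type) schema ◇^1□^0A → □^1◇^3A.
Minimal-valuation argument: fix x; take any y with xR^1y and any z with xR^1z. Set V(A) to the set of worlds R-reachable from y in exactly 0 steps. Then □^0A holds at y, so the antecedent holds at x; validity forces ◇^3A at z, giving a w with zR^3w and yR^0w.
First-order correspondent: ∀x ∀y ∀z ((xRy ∧ xRz) → ∃w (y = w ∧ zR³w)).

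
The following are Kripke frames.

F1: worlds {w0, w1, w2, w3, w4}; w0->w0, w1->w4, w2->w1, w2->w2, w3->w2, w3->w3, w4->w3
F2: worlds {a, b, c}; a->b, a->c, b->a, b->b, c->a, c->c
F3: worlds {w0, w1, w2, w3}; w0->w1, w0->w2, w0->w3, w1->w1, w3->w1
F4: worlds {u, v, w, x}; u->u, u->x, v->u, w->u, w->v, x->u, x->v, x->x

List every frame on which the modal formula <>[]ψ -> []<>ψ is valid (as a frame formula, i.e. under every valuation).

F2, F4

This is the axiom for convergence; its first-order frame correspondent is forall x forall y forall z (Rxy & Rxz -> exists w (Ryw & Rzw)).
F1: fails — Rw2w1 and Rw2w2 but w1 and w2 have no common successor.
F2: ✓.
F3: fails — Rw0w1 and Rw0w2 but w1 and w2 have no common successor.
F4: ✓.
Valid on: F2, F4.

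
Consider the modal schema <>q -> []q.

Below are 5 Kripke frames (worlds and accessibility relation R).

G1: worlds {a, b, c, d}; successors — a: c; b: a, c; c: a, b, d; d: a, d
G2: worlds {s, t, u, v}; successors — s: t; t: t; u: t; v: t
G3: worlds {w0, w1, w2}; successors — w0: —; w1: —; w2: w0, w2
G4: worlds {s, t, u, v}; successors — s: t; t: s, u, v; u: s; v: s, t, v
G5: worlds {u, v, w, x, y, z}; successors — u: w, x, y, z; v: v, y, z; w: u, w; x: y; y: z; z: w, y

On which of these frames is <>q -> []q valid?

G2

This is the axiom for partial functionality; its first-order frame correspondent is forall x forall y forall z (Rxy & Rxz -> y = z).
G1: fails — b sees both a and c.
G2: ✓.
G3: fails — w2 sees both w0 and w2.
G4: fails — t sees both s and u.
G5: fails — u sees both w and x.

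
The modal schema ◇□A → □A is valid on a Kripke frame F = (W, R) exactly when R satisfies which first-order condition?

This schema is equivalent to the 5 axiom ◇A → □◇A.
Its frame correspondent is the Euclidean property — ∀x ∀y ∀z (Rxy ∧ Rxz → Ryz).

The Euclidean property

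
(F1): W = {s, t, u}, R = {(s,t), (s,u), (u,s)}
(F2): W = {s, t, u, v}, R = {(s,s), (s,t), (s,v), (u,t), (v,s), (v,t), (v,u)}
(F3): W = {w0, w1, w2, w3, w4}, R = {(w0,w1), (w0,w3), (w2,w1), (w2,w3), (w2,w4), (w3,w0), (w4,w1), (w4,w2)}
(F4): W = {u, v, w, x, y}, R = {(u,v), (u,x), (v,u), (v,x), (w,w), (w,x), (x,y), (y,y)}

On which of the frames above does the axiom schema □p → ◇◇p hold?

The schema corresponds to a generalized confluence (Geach) condition: ∀x ∃w (xRw ∧ xR²w).
(F1): fails — at s but no w with sRw and sR²w.
(F2): fails — at t but no w with tRw and tR²w.
(F3): fails — at w0 but no w with w0Rw and w0R²w.
(F4): holds.

(F4)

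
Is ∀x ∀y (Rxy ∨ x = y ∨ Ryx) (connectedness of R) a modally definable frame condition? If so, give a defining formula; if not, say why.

No — not modally definable

If a class were modally definable it would be closed under disjoint unions (Goldblatt–Thomason).
Take 4 disjoint single-world reflexive frames: each is trivially connected, but their disjoint union has 4 worlds with no edge between distinct components, so it is not connected.
So no modal formula (or set of formulas) defines exactly the connected frames.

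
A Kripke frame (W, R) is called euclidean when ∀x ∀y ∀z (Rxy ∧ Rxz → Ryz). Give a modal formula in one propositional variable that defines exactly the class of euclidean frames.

◇q → □◇q

This is the Euclidean property; the standard corresponding axiom is 5: ◇q → □◇q.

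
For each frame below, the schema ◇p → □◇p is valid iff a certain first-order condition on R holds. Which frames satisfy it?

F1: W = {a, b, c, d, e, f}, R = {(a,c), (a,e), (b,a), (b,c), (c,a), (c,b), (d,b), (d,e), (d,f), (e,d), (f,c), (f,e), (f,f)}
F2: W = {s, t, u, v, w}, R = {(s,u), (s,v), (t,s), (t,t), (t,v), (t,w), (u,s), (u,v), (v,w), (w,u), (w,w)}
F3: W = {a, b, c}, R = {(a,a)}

The schema corresponds to the Euclidean property: ∀x ∀y ∀z (Rxy ∧ Rxz → Ryz).
F1: fails — Rae and Rae but not Ree.
F2: fails — Rsv and Rsv but not Rvv.
F3: ✓.
Valid on: F3.

F3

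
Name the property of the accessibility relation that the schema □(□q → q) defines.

shift-reflexivity

Suppose □(□q→q) is valid. Take Rxy and set V(q)={w : Ryw}. Then at y, □q holds; since □(□q→q) at x, □q→q at y, so q at y, i.e. Ryy.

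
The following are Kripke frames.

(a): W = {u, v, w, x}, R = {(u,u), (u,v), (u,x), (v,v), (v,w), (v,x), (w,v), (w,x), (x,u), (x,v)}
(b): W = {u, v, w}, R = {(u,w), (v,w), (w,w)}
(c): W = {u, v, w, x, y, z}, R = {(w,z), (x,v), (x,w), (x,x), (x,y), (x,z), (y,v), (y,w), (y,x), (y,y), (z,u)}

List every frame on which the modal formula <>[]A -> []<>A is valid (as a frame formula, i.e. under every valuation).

(a), (b)

The schema corresponds to convergence: forall x forall y forall z (Rxy & Rxz -> exists w (Ryw & Rzw)).
(a): ✓.
(b): ✓.
(c): fails — Rxw and Rxz but w and z have no common successor.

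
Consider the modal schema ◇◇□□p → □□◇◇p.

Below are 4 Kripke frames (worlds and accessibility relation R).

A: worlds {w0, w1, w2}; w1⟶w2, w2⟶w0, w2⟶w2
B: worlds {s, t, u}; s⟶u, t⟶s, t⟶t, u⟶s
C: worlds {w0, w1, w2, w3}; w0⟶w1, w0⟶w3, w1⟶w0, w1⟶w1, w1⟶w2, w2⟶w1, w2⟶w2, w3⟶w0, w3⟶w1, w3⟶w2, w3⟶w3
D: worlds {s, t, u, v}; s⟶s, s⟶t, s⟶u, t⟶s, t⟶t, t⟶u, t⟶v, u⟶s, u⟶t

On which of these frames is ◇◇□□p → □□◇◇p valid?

The schema corresponds to a generalized confluence (Geach) condition: ∀x ∀y ∀z ((xR²y ∧ xR²z) → ∃w (yR²w ∧ zR²w)).
A: fails — w1R²w0, w1R²w0 but no w with w0R²w and w0R²w.
B: fails — tR²s, tR²u but no w with sR²w and uR²w.
C: satisfies the condition.
D: fails — sR²s, sR²v but no w with sR²w and vR²w.

C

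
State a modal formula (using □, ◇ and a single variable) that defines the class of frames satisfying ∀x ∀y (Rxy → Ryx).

q → □◇q

This is symmetry; the standard corresponding axiom is B: q → □◇q.
Suppose q→□◇q is valid. Take Rxy and set V(q)={x}. Then q at x, so □◇q at x, so ◇q at y, so some z with Ryz has q; z=x, i.e. Ryx.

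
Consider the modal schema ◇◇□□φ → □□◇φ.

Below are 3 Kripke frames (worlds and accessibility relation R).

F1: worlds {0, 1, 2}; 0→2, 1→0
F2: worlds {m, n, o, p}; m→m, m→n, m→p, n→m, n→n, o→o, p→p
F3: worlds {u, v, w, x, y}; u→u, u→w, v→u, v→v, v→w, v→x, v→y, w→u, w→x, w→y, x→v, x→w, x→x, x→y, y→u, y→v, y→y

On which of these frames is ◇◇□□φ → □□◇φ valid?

F3

Frame correspondent (Sahlqvist): ∀x ∀y ∀z ((xR²y ∧ xR²z) → ∃w (yR²w ∧ zRw)) — i.e. a generalized confluence (Geach) condition.
F1: fails — 1R²2, 1R²2 but no w with 2R²w and 2Rw.
F2: fails — mR²p, mR²n but no w with pR²w and nRw.
F3: holds.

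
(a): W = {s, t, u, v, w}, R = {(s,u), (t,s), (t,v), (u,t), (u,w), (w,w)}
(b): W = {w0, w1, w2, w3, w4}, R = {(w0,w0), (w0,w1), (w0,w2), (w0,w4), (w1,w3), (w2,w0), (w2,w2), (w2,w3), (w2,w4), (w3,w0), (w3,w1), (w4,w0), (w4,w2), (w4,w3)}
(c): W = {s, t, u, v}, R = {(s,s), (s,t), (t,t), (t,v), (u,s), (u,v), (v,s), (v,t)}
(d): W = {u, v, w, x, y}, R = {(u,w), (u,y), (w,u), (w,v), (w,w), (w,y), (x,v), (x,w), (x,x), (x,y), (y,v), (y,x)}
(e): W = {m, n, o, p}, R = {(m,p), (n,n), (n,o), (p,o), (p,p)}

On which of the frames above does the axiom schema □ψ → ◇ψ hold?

(b), (c)

Frame correspondent (Sahlqvist): ∀x ∃y Rxy — i.e. seriality.
(a): fails — world v has no successor.
(b): ✓.
(c): ✓.
(d): fails — world v has no successor.
(e): fails — world o has no successor.
Valid on: (b), (c).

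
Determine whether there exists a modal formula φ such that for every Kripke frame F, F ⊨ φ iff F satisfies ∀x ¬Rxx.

No

Modal frame validity is preserved under surjective bounded morphisms.
The 4-cycle (worlds w0,w1,w2,w3 with w0→w1→w2→w3→w0) is irreflexive, and the map sending every world to a single reflexive point • is a surjective bounded morphism (forth: every edge maps to (•,•); back: every world has a successor). So any modal formula valid on the 4-cycle is also valid on the reflexive point, which is not irreflexive.
So the class is not modally definable.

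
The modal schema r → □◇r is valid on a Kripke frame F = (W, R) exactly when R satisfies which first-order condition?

Symmetry

Suppose r→□◇r is valid. Take Rxy and set V(r)={x}. Then r at x, so □◇r at x, so ◇r at y, so some z with Ryz has r; z=x, i.e. Ryx.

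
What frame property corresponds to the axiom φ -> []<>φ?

Suppose φ→□◇φ is valid. Take Rxy and set V(φ)={x}. Then φ at x, so □◇φ at x, so ◇φ at y, so some z with Ryz has φ; z=x, i.e. Ryx.

symmetry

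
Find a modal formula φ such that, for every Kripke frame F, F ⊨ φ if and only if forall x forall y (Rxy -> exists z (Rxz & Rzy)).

The condition is density. The C4 schema □□ψ → □ψ defines it.

□□ψ → □ψ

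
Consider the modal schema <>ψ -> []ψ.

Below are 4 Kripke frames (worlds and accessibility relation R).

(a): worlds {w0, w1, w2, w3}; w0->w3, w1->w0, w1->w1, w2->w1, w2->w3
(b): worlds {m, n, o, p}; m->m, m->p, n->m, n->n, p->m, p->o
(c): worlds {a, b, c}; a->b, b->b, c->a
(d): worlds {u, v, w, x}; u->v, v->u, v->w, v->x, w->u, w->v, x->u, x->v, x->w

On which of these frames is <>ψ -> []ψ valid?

The schema corresponds to partial functionality: forall x forall y forall z (Rxy & Rxz -> y = z).
(a): fails — w1 sees both w0 and w1.
(b): fails — m sees both m and p.
(c): condition met.
(d): fails — v sees both u and w.

(c)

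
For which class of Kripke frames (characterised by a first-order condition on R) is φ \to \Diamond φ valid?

Reflexivity

Replacing φ by ¬φ and contraposing gives the equivalent schema □φ → φ.
Suppose □φ→φ is valid. At any x set V(φ)={w : Rxw}. Then □φ holds at x, so φ holds at x, i.e. Rxx.
Conversely, any frame satisfying \forall x Rxx validates the schema.
Frame condition: \forall x Rxx.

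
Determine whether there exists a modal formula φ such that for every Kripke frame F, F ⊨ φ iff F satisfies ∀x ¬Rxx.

If a class were modally definable it would be closed under surjective bounded morphisms (Goldblatt–Thomason).
The 5-cycle (worlds 0,1,2,3,4 with 0→1→2→3→4→0) is irreflexive, and the map sending every world to a single reflexive point • is a surjective bounded morphism (forth: every edge maps to (•,•); back: every world has a successor). So any modal formula valid on the 5-cycle is also valid on the reflexive point, which is not irreflexive.
So the class is not modally definable.

No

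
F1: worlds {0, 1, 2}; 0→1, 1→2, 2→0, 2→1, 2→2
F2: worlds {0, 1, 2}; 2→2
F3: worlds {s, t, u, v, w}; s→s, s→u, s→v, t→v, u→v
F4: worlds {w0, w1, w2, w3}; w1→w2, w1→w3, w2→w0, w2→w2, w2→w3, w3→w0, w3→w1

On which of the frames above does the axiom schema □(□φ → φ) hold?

The schema corresponds to shift-reflexivity: ∀x ∀y (Rxy → Ryy).
F1: fails — R01 but not R11.
F2: holds.
F3: fails — Ruv but not Rvv.
F4: fails — Rw3w1 but not Rw1w1.

F2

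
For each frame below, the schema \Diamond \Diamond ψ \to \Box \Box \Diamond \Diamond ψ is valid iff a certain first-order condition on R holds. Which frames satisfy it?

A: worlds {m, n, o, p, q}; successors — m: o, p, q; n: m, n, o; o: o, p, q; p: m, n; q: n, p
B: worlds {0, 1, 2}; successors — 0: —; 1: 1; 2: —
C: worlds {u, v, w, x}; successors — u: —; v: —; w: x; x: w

B, C

Frame correspondent (Sahlqvist): \forall x \forall y \forall z ((x R^2 y \wedge x R^2 z) \to \exists w (y = w \wedge z R^2 w)) — i.e. a generalized confluence (Geach) condition.
A: fails — mR²p, mR²q but no w with p=w and qR²w.
B: condition met.
C: condition met.
Valid on: B, C.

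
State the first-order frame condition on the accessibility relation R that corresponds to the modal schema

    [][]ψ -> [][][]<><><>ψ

This is a Sahlqvist (Geach-type) schema ◇^0□^2ψ → □^3◇^3ψ.
Minimal-valuation argument: fix x; take any y with xR^0y and any z with xR^3z. Set V(ψ) to the set of worlds R-reachable from y in exactly 2 steps. Then □^2ψ holds at y, so the antecedent holds at x; validity forces ◇^3ψ at z, giving a w with zR^3w and yR^2w.
First-order correspondent: forall x forall z (x R^3 z -> exists w (x R^2 w & z R^3 w)).

forall x forall z (x R^3 z -> exists w (x R^2 w & z R^3 w))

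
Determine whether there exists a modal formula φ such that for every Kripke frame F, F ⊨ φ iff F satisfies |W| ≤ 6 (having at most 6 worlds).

Not definable by any modal formula

Any modally definable frame class is closed under disjoint unions.
Any modal formula valid on each of 7 disjoint one-world frames is valid on their disjoint union (validity is preserved under disjoint unions). Each one-world frame has |W|=1≤6, but the union has |W|=7.
So no modal formula (or set of formulas) defines exactly the |W|≤6 frames.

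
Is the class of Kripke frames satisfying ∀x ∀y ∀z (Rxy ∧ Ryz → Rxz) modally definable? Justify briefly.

Yes: it is transitivity, defined by the 4 schema □q → □□q.
Suppose □q→□□q is valid. Take Rxy, Ryz and set V(q)={w : Rxw}. Then □q at x, so □□q at x, so □q at y, so q at z, i.e. Rxz.

Definable; □q → □□q defines it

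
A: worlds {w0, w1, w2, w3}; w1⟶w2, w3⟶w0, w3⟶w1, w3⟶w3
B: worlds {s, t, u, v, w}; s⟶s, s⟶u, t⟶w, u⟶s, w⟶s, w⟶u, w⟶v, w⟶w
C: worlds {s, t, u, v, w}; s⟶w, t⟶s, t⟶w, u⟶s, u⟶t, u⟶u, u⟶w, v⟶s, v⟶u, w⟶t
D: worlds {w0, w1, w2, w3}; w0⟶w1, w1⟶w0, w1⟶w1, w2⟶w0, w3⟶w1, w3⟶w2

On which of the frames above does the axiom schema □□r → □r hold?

The schema corresponds to density: ∀x ∀y (Rxy → ∃z (Rxz ∧ Rzy)).
A: fails — Rw1w2 but no z with Rw1z and Rzw2.
B: satisfies the condition.
C: fails — Rwt but no z with Rwz and Rzt.
D: fails — Rw3w2 but no z with Rw3z and Rzw2.

B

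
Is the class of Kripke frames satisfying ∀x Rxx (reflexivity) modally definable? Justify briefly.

Yes — defined by □p → p

Yes: it is reflexivity, defined by the T schema □p → p.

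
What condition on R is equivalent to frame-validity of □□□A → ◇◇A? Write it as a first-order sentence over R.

∀x ∃w (xR³w ∧ xR²w)

This is a Sahlqvist (Geach-type) schema ◇^0□^3A → □^0◇^2A.
First-order correspondent: ∀x ∃w (xR³w ∧ xR²w).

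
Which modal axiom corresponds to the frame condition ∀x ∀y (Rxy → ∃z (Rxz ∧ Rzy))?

□□p → □p

A defining formula is □□p → □p (the C4 axiom).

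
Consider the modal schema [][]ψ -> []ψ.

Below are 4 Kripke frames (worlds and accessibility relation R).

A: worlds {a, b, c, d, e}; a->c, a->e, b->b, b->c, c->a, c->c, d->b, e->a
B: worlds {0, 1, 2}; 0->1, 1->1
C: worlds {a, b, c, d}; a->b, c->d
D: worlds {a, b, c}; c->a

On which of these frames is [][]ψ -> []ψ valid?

The schema corresponds to density: forall x forall y (Rxy -> exists z (Rxz & Rzy)).
A: fails — Rea but no z with Rez and Rza.
B: holds.
C: fails — Rab but no z with Raz and Rzb.
D: fails — Rca but no z with Rcz and Rza.

B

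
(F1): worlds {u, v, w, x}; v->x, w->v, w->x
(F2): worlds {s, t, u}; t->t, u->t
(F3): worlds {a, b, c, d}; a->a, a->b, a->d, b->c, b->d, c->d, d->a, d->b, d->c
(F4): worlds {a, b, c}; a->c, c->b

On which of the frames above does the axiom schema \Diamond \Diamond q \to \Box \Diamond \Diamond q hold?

The schema corresponds to a generalized confluence (Geach) condition: \forall x \forall y \forall z ((x R^2 y \wedge xRz) \to \exists w (y = w \wedge z R^2 w)).
(F1): fails — wR²x, wRv but no t with x=t and vR²t.
(F2): satisfies the condition.
(F3): fails — bR²d, bRc but no w with d=w and cR²w.
(F4): fails — aR²b, aRc but no w with b=w and cR²w.
Valid on: (F2).

(F2)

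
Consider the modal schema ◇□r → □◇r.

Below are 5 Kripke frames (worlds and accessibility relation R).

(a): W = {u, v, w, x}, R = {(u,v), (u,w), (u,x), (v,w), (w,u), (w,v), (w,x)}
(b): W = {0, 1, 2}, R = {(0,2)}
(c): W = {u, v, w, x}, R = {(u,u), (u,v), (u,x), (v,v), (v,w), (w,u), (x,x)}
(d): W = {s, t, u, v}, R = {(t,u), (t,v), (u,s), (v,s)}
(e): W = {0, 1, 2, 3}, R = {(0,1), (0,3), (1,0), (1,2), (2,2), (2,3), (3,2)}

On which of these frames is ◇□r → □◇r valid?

Frame correspondent (Sahlqvist): ∀x ∀y ∀z (Rxy ∧ Rxz → ∃w (Ryw ∧ Rzw)) — i.e. convergence.
(a): fails — Ruv and Ruw but v and w have no common successor.
(b): fails — R02 and R02 but 2 and 2 have no common successor.
(c): fails — Ruv and Rux but v and x have no common successor.
(d): fails — Rus and Rus but s and s have no common successor.
(e): satisfies the condition.

(e)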